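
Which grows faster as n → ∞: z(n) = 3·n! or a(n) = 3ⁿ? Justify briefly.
Comparing growth rates:
Growth-rate hierarchy: log n ≺ any polynomial ≺ any exponential cⁿ (c>1) ≺ n! ≺ nⁿ.
factorial dominates exponential base 3 asymptotically.

z(n) grows faster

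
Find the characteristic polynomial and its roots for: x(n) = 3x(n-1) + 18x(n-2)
Substitute x(n) = rⁿ and divide through by rⁿ⁻²: r² - 3r - 18 = 0
Factor: (r - 6)(r + 3) = 0, so r = 6, -3.
General solution: x(n) = A·6ⁿ + B·(-3)ⁿ

Characteristic: r² - 3r - 18 = 0, Roots: r = 6, -3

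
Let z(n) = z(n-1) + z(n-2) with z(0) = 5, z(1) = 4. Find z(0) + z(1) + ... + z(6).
Computing the sequence terms: 5, 4, 9, 13, 22, 35, 57
Adding these values together:

145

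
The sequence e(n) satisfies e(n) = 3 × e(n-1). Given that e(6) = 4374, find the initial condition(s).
In general e(n) = 3ⁿ · e(0). At n = 6: e(0) = e(6) / 3^6 = 4374 / 729 = 6.

e(0) = 6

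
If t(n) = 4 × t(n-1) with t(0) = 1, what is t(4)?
Computing step by step:
t(0) = 1
t(1) = 4 × 1 = 4
t(2) = 4 × 4 = 16
t(3) = 4 × 16 = 64
t(4) = 4 × 64 = 256

256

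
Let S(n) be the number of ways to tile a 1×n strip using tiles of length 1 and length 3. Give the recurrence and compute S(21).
Condition on the last tile: it has length 1 (leaving a 1×(n-1) strip) or length 3 (leaving a 1×(n-3) strip), so S(n) = S(n-1) + S(n-3) (order-3 linear recurrence).
For 0 ≤ i < 3 only unit tiles fit, so S(i) = 1.
Iterating the recurrence: S(3) = 2, S(4) = 3, S(5) = 4, S(6) = 6, S(7) = 9, S(8) = 13, S(9) = 19, S(10) = 28, S(11) = 41, S(12) = 60, S(13) = 88, S(14) = 129, S(15) = 189, S(16) = 277, S(17) = 406, S(18) = 595, S(19) = 872, S(20) = 1278, S(21) = 1873.

S(n) = S(n-1) + S(n-3), with S(i) = 1 for 0 ≤ i < 3; S(21) = 1873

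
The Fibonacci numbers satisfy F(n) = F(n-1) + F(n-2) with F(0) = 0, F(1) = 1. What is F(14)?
Computing the sequence terms:
0, 1, 1, 2, 3, 5, 8, 13, 21, 34, 55, 89, 144, 233, 377

377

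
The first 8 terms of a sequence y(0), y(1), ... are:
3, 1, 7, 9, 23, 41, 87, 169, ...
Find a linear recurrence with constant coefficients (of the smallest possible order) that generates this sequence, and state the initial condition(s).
Look for the lowest-order linear relation among consecutive terms.
Observation: y(n) - 1·y(n-1) - (2)·y(n-2) = 0 holds for the shown terms, and no order-1 relation y(n) = α·y(n-1) + β fits.
Check at n=3: 1·7 + (2)·1 = 9. ✓

y(n) = y(n-1) + 2y(n-2), y(0) = 3, y(1) = 1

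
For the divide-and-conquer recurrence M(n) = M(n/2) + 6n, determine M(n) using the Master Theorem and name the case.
Master Theorem template: M(n) = a·M(n/b) + f(n).
Here: a=1, b=2, f(n)=6n
Compute log_b(a) = log_2(1) = 0.
f(n) = 6n = Ω(n^(0+ε)) with ε = 1, and the regularity condition holds (a·f(n/b) = (a/b^1)·f(n) with a/b^1 = 2^-1 < 1). Case 3: M(n) = Θ(f(n)) = Θ(n).

Case 3: M(n) = Θ(n)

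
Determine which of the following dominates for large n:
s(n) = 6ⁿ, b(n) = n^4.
Comparing growth rates:
Growth-rate hierarchy: log n ≺ any polynomial ≺ any exponential cⁿ (c>1) ≺ n! ≺ nⁿ.
exponential base 6 dominates polynomial degree 4 asymptotically.

s(n) grows faster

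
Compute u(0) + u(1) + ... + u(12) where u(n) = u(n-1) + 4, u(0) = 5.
Computing the sequence terms: 5, 9, 13, 17, 21, 25, 29, 33, 37, 41, 45, 49, 53
Adding these values together:

377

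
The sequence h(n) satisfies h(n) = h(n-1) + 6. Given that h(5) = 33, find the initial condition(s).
h(5) = h(0) + 5·6, so h(0) = 33 - 30 = 3.

h(0) = 3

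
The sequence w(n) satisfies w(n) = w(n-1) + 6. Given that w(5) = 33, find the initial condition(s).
w(5) = w(0) + 5·6, so w(0) = 33 - 30 = 3.

w(0) = 3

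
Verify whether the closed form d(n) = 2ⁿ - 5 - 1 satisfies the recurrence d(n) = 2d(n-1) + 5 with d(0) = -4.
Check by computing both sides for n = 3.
From the recurrence with d(0) = -4:
  d(0) = -4, d(1) = -3, d(2) = -1, d(3) = 3
  so the recurrence gives d(3) = 3.
From the proposed closed form d(n) = 2ⁿ - 5 - 1:
  d(3) = 2.
The recurrence gives 3 but the closed form gives 2, so the closed form does not satisfy the recurrence.

No, the closed form is incorrect.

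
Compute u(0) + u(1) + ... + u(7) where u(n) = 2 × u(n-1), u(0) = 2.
Computing the sequence terms: 2, 4, 8, 16, 32, 64, 128, 256
Adding these values together:

510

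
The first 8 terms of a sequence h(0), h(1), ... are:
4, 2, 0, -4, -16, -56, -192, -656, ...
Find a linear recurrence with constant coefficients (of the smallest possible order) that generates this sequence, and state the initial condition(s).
Look for the lowest-order linear relation among consecutive terms.
Observation: h(n) - 4·h(n-1) - (-2)·h(n-2) = 0 holds for the shown terms, and no order-1 relation h(n) = α·h(n-1) + β fits.
Check at n=3: 4·0 + (-2)·2 = -4. ✓

h(n) = 4h(n-1) - 2h(n-2), h(0) = 4, h(1) = 2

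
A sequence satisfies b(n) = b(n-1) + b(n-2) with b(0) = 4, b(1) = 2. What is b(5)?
Computing the sequence terms:
4, 2, 6, 8, 14, 22

22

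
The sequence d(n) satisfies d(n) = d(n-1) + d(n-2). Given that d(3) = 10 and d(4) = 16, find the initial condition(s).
Work backwards using d(k) = d(k+2) - d(k+1):
d(2) = d(4) - d(3) = 16 - 10 = 6
d(1) = d(3) - d(2) = 10 - 6 = 4
d(0) = d(2) - d(1) = 6 - 4 = 2

d(0) = 2, d(1) = 4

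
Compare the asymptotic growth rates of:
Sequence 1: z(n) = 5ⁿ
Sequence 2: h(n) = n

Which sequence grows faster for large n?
Comparing growth rates:
Growth-rate hierarchy: log n ≺ any polynomial ≺ any exponential cⁿ (c>1) ≺ n! ≺ nⁿ.
exponential base 5 dominates polynomial degree 1 asymptotically.

z(n) grows faster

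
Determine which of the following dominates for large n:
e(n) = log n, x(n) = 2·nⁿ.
Comparing growth rates:
Growth-rate hierarchy: log n ≺ any polynomial ≺ any exponential cⁿ (c>1) ≺ n! ≺ nⁿ.
super-exponential nⁿ dominates logarithmic asymptotically.

x(n) grows faster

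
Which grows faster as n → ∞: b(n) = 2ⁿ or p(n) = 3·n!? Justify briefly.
Comparing growth rates:
Growth-rate hierarchy: log n ≺ any polynomial ≺ any exponential cⁿ (c>1) ≺ n! ≺ nⁿ.
factorial dominates exponential base 2 asymptotically.

p(n) grows faster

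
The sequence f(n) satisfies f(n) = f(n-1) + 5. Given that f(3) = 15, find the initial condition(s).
f(3) = f(0) + 3·5, so f(0) = 15 - 15 = 0.

f(0) = 0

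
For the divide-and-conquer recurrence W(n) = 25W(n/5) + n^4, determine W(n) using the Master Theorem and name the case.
Master Theorem template: W(n) = a·W(n/b) + f(n).
Here: a=25, b=5, f(n)=n^4
Compute log_b(a) = log_5(25) = 2.
f(n) = n^4 = Ω(n^(2+ε)) with ε = 2, and the regularity condition holds (a·f(n/b) = (a/b^4)·f(n) with a/b^4 = 5^-2 < 1). Case 3: W(n) = Θ(f(n)) = Θ(n^4).

Case 3: W(n) = Θ(n^4)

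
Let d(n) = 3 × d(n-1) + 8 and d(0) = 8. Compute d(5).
Computing step by step:
d(0) = 8
d(1) = 3 × 8 + 8 = 32
d(2) = 3 × 32 + 8 = 104
d(3) = 3 × 104 + 8 = 320
d(4) = 3 × 320 + 8 = 968
d(5) = 3 × 968 + 8 = 2912

2912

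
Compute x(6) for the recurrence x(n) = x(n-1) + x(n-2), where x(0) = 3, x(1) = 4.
Computing the sequence terms:
3, 4, 7, 11, 18, 29, 47

47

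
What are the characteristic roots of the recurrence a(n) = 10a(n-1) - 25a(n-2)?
Substitute a(n) = rⁿ and divide through by rⁿ⁻²: r² - 10r + 25 = 0
Factor: (r - 5)² = 0, so r = 5 (double root).
General solution: a(n) = (A + Bn)·5ⁿ

Characteristic: r² - 10r + 25 = 0, Roots: r = 5 (double root)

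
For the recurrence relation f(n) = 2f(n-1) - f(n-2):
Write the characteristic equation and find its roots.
Substitute f(n) = rⁿ and divide through by rⁿ⁻²: r² - 2r + 1 = 0
Factor: (r - 1)² = 0, so r = 1 (double root).
General solution: f(n) = (A + Bn)·1ⁿ

Characteristic: r² - 2r + 1 = 0, Roots: r = 1 (double root)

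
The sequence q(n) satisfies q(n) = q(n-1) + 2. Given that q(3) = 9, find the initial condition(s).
q(3) = q(0) + 3·2, so q(0) = 9 - 6 = 3.

q(0) = 3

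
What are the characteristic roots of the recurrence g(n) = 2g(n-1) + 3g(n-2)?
Substitute g(n) = rⁿ and divide through by rⁿ⁻²: r² - 2r - 3 = 0
Factor: (r + 1)(r - 3) = 0, so r = -1, 3.
General solution: g(n) = A·(-1)ⁿ + B·3ⁿ

Characteristic: r² - 2r - 3 = 0, Roots: r = -1, 3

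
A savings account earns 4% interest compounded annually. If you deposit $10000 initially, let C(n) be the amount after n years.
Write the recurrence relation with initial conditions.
Each year the balance grows by 4%, i.e. is multiplied by 1 + 4/100 = 1.04, so C(n) = 1.04 × C(n-1). The initial deposit gives C(0) = 10000.
Unrolling gives the closed form C(n) = 10000 × (1.04)ⁿ.

C(n) = 1.04 × C(n-1), C(0) = 10000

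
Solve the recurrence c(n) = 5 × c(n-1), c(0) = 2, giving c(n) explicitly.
Recurrence: c(n) = 5 × c(n-1), initial: c(0) = 2.
Each term is 5 times the previous, so this is geometric with ratio 5. After n steps: c(n) = c(0)·5ⁿ = 2·5ⁿ.

c(n) = 2·5ⁿ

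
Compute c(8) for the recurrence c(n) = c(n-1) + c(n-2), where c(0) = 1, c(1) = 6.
Computing the sequence terms:
1, 6, 7, 13, 20, 33, 53, 86, 139

139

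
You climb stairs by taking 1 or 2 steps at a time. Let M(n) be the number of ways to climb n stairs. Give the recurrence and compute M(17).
Condition on the size of the last step (1 to 2): before it there were n-1, …, n-2 stairs climbed, and these cases are disjoint, so M(n) = M(n-1) + M(n-2) (Fibonacci-type sequence).
Initial conditions by direct count (compositions of i into parts ≤ 2): M(1) = 1; M(2) = 2.
Iterating the recurrence: M(3) = 3, M(4) = 5, M(5) = 8, M(6) = 13, M(7) = 21, M(8) = 34, M(9) = 55, M(10) = 89, M(11) = 144, M(12) = 233, M(13) = 377, M(14) = 610, M(15) = 987, M(16) = 1597, M(17) = 2584.

M(n) = M(n-1) + M(n-2), M(1) = 1, M(2) = 2; M(17) = 2584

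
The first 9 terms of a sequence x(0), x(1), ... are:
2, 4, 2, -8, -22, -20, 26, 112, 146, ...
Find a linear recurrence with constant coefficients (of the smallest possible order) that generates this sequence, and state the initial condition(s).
Look for the lowest-order linear relation among consecutive terms.
Observation: x(n) - 2·x(n-1) - (-3)·x(n-2) = 0 holds for the shown terms, and no order-1 relation x(n) = α·x(n-1) + β fits.
Check at n=3: 2·2 + (-3)·4 = -8. ✓

x(n) = 2x(n-1) - 3x(n-2), x(0) = 2, x(1) = 4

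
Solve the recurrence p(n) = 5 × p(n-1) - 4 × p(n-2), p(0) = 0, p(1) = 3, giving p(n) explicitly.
Recurrence: p(n) = 5 × p(n-1) - 4 × p(n-2), initial: p(0) = 0, p(1) = 3.
Characteristic equation: r² - 5r + 4 = 0, which factors as (r - 4)(r - 1) = 0, so r = 4, 1. General solution p(n) = A·4ⁿ + B·1ⁿ. From p(0) = 0: A + B = 0. From p(1) = 3: 4A + 1B = 3. Solving gives A = 1, B = -1.

p(n) = 4ⁿ - 1ⁿ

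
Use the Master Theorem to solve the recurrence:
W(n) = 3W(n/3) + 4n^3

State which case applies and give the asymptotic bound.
Master Theorem template: W(n) = a·W(n/b) + f(n).
Here: a=3, b=3, f(n)=4n^3
Compute log_b(a) = log_3(3) = 1.
f(n) = 4n^3 = Ω(n^(1+ε)) with ε = 2, and the regularity condition holds (a·f(n/b) = (a/b^3)·f(n) with a/b^3 = 3^-2 < 1). Case 3: W(n) = Θ(f(n)) = Θ(n^3).

Case 3: W(n) = Θ(n^3)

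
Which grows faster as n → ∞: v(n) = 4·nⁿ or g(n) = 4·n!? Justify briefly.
Comparing growth rates:
Growth-rate hierarchy: log n ≺ any polynomial ≺ any exponential cⁿ (c>1) ≺ n! ≺ nⁿ.
super-exponential nⁿ dominates factorial asymptotically.

v(n) grows faster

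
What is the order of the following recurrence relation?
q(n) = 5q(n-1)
The order is the largest lag k for which q(n-k) appears. Here the deepest term is q(n-1), so the order is 1.

Order 1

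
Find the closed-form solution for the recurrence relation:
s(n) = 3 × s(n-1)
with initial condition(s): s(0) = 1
Recurrence: s(n) = 3 × s(n-1), initial: s(0) = 1.
Each term is 3 times the previous, so this is geometric with ratio 3. After n steps: s(n) = s(0)·3ⁿ = 3ⁿ.

s(n) = 3ⁿ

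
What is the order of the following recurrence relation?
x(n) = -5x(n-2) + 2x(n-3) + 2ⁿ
The order is the largest lag k for which x(n-k) appears. Here the deepest term is x(n-3) (the 2ⁿ term is non-homogeneous and does not affect the order), so the order is 3.

Order 3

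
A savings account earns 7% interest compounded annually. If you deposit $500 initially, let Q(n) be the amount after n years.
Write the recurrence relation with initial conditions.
Each year the balance grows by 7%, i.e. is multiplied by 1 + 7/100 = 1.07, so Q(n) = 1.07 × Q(n-1). The initial deposit gives Q(0) = 500.
Unrolling gives the closed form Q(n) = 500 × (1.07)ⁿ.

Q(n) = 1.07 × Q(n-1), Q(0) = 500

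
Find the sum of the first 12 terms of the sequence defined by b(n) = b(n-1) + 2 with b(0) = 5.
Computing the sequence terms: 5, 7, 9, 11, 13, 15, 17, 19, 21, 23, 25, 27
Adding these values together:

192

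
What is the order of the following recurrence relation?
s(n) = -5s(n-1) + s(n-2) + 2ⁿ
The order is the largest lag k for which s(n-k) appears. Here the deepest term is s(n-2) (the 2ⁿ term is non-homogeneous and does not affect the order), so the order is 2.

Order 2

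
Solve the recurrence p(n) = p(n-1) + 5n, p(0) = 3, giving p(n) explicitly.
Recurrence: p(n) = p(n-1) + 5n, initial: p(0) = 3.
Telescoping: p(n) = p(0) + 5·Σᵢ₌₁ⁿ i = 3 + 5·n(n+1)/2.

p(n) = 5·n(n+1)/2 + 3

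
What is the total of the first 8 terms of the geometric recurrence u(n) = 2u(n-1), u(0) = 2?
Computing the sequence terms: 2, 4, 8, 16, 32, 64, 128, 256
Adding these values together:

510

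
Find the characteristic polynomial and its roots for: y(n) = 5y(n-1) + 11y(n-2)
Substitute y(n) = rⁿ and divide through by rⁿ⁻²: r² - 5r - 11 = 0
Discriminant: 5² + 4·11 = 69, not a perfect square, so by the quadratic formula r = (5 ± √69)/2.
General solution: y(n) = A·r₁ⁿ + B·r₂ⁿ where r₁,r₂ = (5 ± √69)/2

Characteristic: r² - 5r - 11 = 0, Roots: r = (5 ± √69)/2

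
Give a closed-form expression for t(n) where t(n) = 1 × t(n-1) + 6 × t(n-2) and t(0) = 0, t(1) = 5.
Recurrence: t(n) = 1 × t(n-1) + 6 × t(n-2), initial: t(0) = 0, t(1) = 5.
Characteristic equation: r² - 1r - 6 = 0, which factors as (r - 3)(r + 2) = 0, so r = 3, -2. General solution t(n) = A·3ⁿ + B·(-2)ⁿ. From t(0) = 0: A + B = 0. From t(1) = 5: 3A - 2B = 5. Solving gives A = 1, B = -1.

t(n) = 3ⁿ - (-2)ⁿ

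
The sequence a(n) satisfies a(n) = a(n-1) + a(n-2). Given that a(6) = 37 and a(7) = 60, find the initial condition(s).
Work backwards using a(k) = a(k+2) - a(k+1):
a(5) = a(7) - a(6) = 60 - 37 = 23
a(4) = a(6) - a(5) = 37 - 23 = 14
a(3) = a(5) - a(4) = 23 - 14 = 9
a(2) = a(4) - a(3) = 14 - 9 = 5
a(1) = a(3) - a(2) = 9 - 5 = 4
a(0) = a(2) - a(1) = 5 - 4 = 1

a(0) = 1, a(1) = 4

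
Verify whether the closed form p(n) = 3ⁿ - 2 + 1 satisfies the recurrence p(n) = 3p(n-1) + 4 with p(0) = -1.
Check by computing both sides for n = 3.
From the recurrence with p(0) = -1:
  p(0) = -1, p(1) = 1, p(2) = 7, p(3) = 25
  so the recurrence gives p(3) = 25.
From the proposed closed form p(n) = 3ⁿ - 2 + 1:
  p(3) = 26.
The recurrence gives 25 but the closed form gives 26, so the closed form does not satisfy the recurrence.

No, the closed form is incorrect.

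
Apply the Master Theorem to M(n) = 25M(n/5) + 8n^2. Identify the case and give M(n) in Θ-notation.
Master Theorem template: M(n) = a·M(n/b) + f(n).
Here: a=25, b=5, f(n)=8n^2
Compute log_b(a) = log_5(25) = 2.
f(n) = 8n^2 = Θ(n^2). Case 2: M(n) = Θ(n^2 log n).

Case 2: M(n) = Θ(n^2 log n)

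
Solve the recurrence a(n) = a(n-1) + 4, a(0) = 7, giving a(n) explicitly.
Recurrence: a(n) = a(n-1) + 4, initial: a(0) = 7.
Each step adds 4, so a(n) = a(0) + 4n = 4n + 7.

a(n) = 4n + 7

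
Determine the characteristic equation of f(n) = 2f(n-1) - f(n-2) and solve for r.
Substitute f(n) = rⁿ and divide through by rⁿ⁻²: r² - 2r + 1 = 0
Factor: (r - 1)² = 0, so r = 1 (double root).
General solution: f(n) = (A + Bn)·1ⁿ

Characteristic: r² - 2r + 1 = 0, Roots: r = 1 (double root)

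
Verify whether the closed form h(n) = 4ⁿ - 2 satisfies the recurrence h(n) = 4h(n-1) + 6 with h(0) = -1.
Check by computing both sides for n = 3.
From the recurrence with h(0) = -1:
  h(0) = -1, h(1) = 2, h(2) = 14, h(3) = 62
  so the recurrence gives h(3) = 62.
From the proposed closed form h(n) = 4ⁿ - 2:
  h(3) = 62.
Both sides give 62 at n = 3, and the initial condition(s) match, so the closed form is consistent.

Yes, the closed form is correct.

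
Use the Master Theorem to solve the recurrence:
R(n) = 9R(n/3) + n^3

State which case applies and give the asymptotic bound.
Master Theorem template: R(n) = a·R(n/b) + f(n).
Here: a=9, b=3, f(n)=n^3
Compute log_b(a) = log_3(9) = 2.
f(n) = n^3 = Ω(n^(2+ε)) with ε = 1, and the regularity condition holds (a·f(n/b) = (a/b^3)·f(n) with a/b^3 = 3^-1 < 1). Case 3: R(n) = Θ(f(n)) = Θ(n^3).

Case 3: R(n) = Θ(n^3)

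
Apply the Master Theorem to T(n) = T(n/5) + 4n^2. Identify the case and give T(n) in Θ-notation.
Master Theorem template: T(n) = a·T(n/b) + f(n).
Here: a=1, b=5, f(n)=4n^2
Compute log_b(a) = log_5(1) = 0.
f(n) = 4n^2 = Ω(n^(0+ε)) with ε = 2, and the regularity condition holds (a·f(n/b) = (a/b^2)·f(n) with a/b^2 = 5^-2 < 1). Case 3: T(n) = Θ(f(n)) = Θ(n^2).

Case 3: T(n) = Θ(n^2)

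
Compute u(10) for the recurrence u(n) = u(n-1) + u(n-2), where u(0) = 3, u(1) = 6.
Computing the sequence terms:
3, 6, 9, 15, 24, 39, 63, 102, 165, 267, 432

432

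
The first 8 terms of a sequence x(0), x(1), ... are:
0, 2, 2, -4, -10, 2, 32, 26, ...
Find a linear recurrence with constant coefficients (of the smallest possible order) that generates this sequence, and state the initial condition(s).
Look for the lowest-order linear relation among consecutive terms.
Observation: x(n) - 1·x(n-1) - (-3)·x(n-2) = 0 holds for the shown terms, and no order-1 relation x(n) = α·x(n-1) + β fits.
Check at n=3: 1·2 + (-3)·2 = -4. ✓

x(n) = x(n-1) - 3x(n-2), x(0) = 0, x(1) = 2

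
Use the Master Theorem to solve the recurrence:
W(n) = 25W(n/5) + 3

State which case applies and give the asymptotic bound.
Master Theorem template: W(n) = a·W(n/b) + f(n).
Here: a=25, b=5, f(n)=3
Compute log_b(a) = log_5(25) = 2.
f(n) = 3 = O(n^(2-ε)) with ε = 2. Case 1: W(n) = Θ(n^log_b(a)) = Θ(n^2).

Case 1: W(n) = Θ(n^2)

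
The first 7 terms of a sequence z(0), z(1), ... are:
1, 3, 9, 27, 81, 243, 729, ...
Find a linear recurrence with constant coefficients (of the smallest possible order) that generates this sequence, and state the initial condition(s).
Look for the lowest-order linear relation among consecutive terms.
Observation: each term is 3× the previous.
Check at n=2: 3·3 = 9. ✓

z(n) = 3 × z(n-1), z(0) = 1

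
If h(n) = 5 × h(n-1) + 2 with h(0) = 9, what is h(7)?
Computing step by step:
h(0) = 9
h(1) = 5 × 9 + 2 = 47
h(2) = 5 × 47 + 2 = 237
h(3) = 5 × 237 + 2 = 1187
h(4) = 5 × 1187 + 2 = 5937
h(5) = 5 × 5937 + 2 = 29687
h(6) = 5 × 29687 + 2 = 148437
h(7) = 5 × 148437 + 2 = 742187

742187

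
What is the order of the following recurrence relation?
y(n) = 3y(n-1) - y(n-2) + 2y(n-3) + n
The order is the largest lag k for which y(n-k) appears. Here the deepest term is y(n-3) (the n term is non-homogeneous and does not affect the order), so the order is 3.

Order 3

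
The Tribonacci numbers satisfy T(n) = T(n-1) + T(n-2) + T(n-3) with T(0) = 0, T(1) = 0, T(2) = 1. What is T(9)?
Computing the sequence terms:
0, 0, 1, 1, 2, 4, 7, 13, 24, 44

44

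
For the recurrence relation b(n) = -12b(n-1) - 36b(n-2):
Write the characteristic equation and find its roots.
Substitute b(n) = rⁿ and divide through by rⁿ⁻²: r² + 12r + 36 = 0
Factor: (r + 6)² = 0, so r = -6 (double root).
General solution: b(n) = (A + Bn)·(-6)ⁿ

Characteristic: r² + 12r + 36 = 0, Roots: r = -6 (double root)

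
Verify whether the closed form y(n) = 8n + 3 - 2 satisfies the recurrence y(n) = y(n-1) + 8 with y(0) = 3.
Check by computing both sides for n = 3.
From the recurrence with y(0) = 3:
  y(0) = 3, y(1) = 11, y(2) = 19, y(3) = 27
  so the recurrence gives y(3) = 27.
From the proposed closed form y(n) = 8n + 3 - 2:
  y(3) = 25.
The recurrence gives 27 but the closed form gives 25, so the closed form does not satisfy the recurrence.

No, the closed form is incorrect.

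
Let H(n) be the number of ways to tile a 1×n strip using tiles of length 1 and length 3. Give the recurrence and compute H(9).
Condition on the last tile: it has length 1 (leaving a 1×(n-1) strip) or length 3 (leaving a 1×(n-3) strip), so H(n) = H(n-1) + H(n-3) (order-3 linear recurrence).
For 0 ≤ i < 3 only unit tiles fit, so H(i) = 1.
Iterating the recurrence: H(3) = 2, H(4) = 3, H(5) = 4, H(6) = 6, H(7) = 9, H(8) = 13, H(9) = 19.

H(n) = H(n-1) + H(n-3), with H(i) = 1 for 0 ≤ i < 3; H(9) = 19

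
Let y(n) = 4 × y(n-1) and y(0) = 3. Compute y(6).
Computing step by step:
y(0) = 3
y(1) = 4 × 3 = 12
y(2) = 4 × 12 = 48
y(3) = 4 × 48 = 192
y(4) = 4 × 192 = 768
y(5) = 4 × 768 = 3072
y(6) = 4 × 3072 = 12288

12288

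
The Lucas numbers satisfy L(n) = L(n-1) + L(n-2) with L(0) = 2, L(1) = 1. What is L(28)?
Computing the sequence terms:
2, 1, 3, 4, 7, 11, 18, 29, 47, 76, 123, 199, 322, 521, 843, 1364, 2207, 3571, 5778, 9349, 15127, 24476, 39603, 64079, 103682, 167761, 271443, 439204, 710647

710647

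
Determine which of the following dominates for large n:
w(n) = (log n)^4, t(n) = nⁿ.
Comparing growth rates:
Growth-rate hierarchy: log n ≺ any polynomial ≺ any exponential cⁿ (c>1) ≺ n! ≺ nⁿ.
super-exponential nⁿ dominates polylogarithmic (log n)^4 asymptotically.

t(n) grows faster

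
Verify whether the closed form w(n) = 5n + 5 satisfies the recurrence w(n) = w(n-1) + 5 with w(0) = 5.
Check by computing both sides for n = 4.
From the recurrence with w(0) = 5:
  w(0) = 5, w(1) = 10, w(2) = 15, w(3) = 20, w(4) = 25
  so the recurrence gives w(4) = 25.
From the proposed closed form w(n) = 5n + 5:
  w(4) = 25.
Both sides give 25 at n = 4, and the initial condition(s) match, so the closed form is consistent.

Yes, the closed form is correct.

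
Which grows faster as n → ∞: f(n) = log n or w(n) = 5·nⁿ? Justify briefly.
Comparing growth rates:
Growth-rate hierarchy: log n ≺ any polynomial ≺ any exponential cⁿ (c>1) ≺ n! ≺ nⁿ.
super-exponential nⁿ dominates logarithmic asymptotically.

w(n) grows faster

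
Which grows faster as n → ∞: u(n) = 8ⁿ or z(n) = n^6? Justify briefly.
Comparing growth rates:
Growth-rate hierarchy: log n ≺ any polynomial ≺ any exponential cⁿ (c>1) ≺ n! ≺ nⁿ.
exponential base 8 dominates polynomial degree 6 asymptotically.

u(n) grows faster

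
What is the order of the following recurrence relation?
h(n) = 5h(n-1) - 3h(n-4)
The order is the largest lag k for which h(n-k) appears. Here the deepest term is h(n-4), so the order is 4.

Order 4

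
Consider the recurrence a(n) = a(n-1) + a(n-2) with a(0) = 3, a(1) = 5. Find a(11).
Computing the sequence terms:
3, 5, 8, 13, 21, 34, 55, 89, 144, 233, 377, 610

610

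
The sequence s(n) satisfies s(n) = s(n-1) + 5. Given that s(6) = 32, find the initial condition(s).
s(6) = s(0) + 6·5, so s(0) = 32 - 30 = 2.

s(0) = 2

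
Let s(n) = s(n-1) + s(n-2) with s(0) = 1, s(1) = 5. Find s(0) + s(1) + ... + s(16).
Computing the sequence terms: 1, 5, 6, 11, 17, 28, 45, 73, 118, 191, 309, 500, 809, 1309, 2118, 3427, 5545
Adding these values together:

14512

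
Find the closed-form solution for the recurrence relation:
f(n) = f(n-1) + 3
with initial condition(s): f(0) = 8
Recurrence: f(n) = f(n-1) + 3, initial: f(0) = 8.
Each step adds 3, so f(n) = f(0) + 3n = 3n + 8.

f(n) = 3n + 8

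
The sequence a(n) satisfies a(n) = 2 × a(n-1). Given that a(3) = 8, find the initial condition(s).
In general a(n) = 2ⁿ · a(0). At n = 3: a(0) = a(3) / 2^3 = 8 / 8 = 1.

a(0) = 1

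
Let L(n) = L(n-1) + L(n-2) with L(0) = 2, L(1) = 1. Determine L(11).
Computing the sequence terms:
2, 1, 3, 4, 7, 11, 18, 29, 47, 76, 123, 199

199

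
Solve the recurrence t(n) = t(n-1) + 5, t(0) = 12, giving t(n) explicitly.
Recurrence: t(n) = t(n-1) + 5, initial: t(0) = 12.
Each step adds 5, so t(n) = t(0) + 5n = 5n + 12.

t(n) = 5n + 12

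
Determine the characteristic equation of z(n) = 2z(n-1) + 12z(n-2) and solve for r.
Substitute z(n) = rⁿ and divide through by rⁿ⁻²: r² - 2r - 12 = 0
Discriminant: 2² + 4·12 = 52, not a perfect square, so by the quadratic formula r = (2 ± √52)/2.
General solution: z(n) = A·r₁ⁿ + B·r₂ⁿ where r₁,r₂ = (2 ± √52)/2

Characteristic: r² - 2r - 12 = 0, Roots: r = (2 ± √52)/2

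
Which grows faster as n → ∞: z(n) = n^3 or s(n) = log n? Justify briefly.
Comparing growth rates:
Growth-rate hierarchy: log n ≺ any polynomial ≺ any exponential cⁿ (c>1) ≺ n! ≺ nⁿ.
polynomial degree 3 dominates logarithmic asymptotically.

z(n) grows faster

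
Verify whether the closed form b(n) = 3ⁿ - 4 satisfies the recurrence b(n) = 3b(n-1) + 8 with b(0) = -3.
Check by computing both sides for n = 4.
From the recurrence with b(0) = -3:
  b(0) = -3, b(1) = -1, b(2) = 5, b(3) = 23, b(4) = 77
  so the recurrence gives b(4) = 77.
From the proposed closed form b(n) = 3ⁿ - 4:
  b(4) = 77.
Both sides give 77 at n = 4, and the initial condition(s) match, so the closed form is consistent.

Yes, the closed form is correct.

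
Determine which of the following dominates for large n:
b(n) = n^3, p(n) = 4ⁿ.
Comparing growth rates:
Growth-rate hierarchy: log n ≺ any polynomial ≺ any exponential cⁿ (c>1) ≺ n! ≺ nⁿ.
exponential base 4 dominates polynomial degree 3 asymptotically.

p(n) grows faster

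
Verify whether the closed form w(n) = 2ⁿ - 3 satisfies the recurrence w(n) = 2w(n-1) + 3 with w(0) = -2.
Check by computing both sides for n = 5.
From the recurrence with w(0) = -2:
  w(0) = -2, w(1) = -1, w(2) = 1, w(3) = 5, w(4) = 13, w(5) = 29
  so the recurrence gives w(5) = 29.
From the proposed closed form w(n) = 2ⁿ - 3:
  w(5) = 29.
Both sides give 29 at n = 5, and the initial condition(s) match, so the closed form is consistent.

Yes, the closed form is correct.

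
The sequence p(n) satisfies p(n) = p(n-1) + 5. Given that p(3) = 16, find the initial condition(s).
p(3) = p(0) + 3·5, so p(0) = 16 - 15 = 1.

p(0) = 1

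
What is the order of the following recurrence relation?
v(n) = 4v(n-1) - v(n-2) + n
The order is the largest lag k for which v(n-k) appears. Here the deepest term is v(n-2) (the n term is non-homogeneous and does not affect the order), so the order is 2.

Order 2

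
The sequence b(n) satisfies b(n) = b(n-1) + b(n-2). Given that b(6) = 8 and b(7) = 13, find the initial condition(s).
Work backwards using b(k) = b(k+2) - b(k+1):
b(5) = b(7) - b(6) = 13 - 8 = 5
b(4) = b(6) - b(5) = 8 - 5 = 3
b(3) = b(5) - b(4) = 5 - 3 = 2
b(2) = b(4) - b(3) = 3 - 2 = 1
b(1) = b(3) - b(2) = 2 - 1 = 1
b(0) = b(2) - b(1) = 1 - 1 = 0

b(0) = 0, b(1) = 1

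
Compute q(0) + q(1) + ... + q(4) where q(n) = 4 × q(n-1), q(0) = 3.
Computing the sequence terms: 3, 12, 48, 192, 768
Adding these values together:

1023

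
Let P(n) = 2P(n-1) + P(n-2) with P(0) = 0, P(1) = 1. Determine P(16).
Computing the sequence terms:
0, 1, 2, 5, 12, 29, 70, 169, 408, 985, 2378, 5741, 13860, 33461, 80782, 195025, 470832

470832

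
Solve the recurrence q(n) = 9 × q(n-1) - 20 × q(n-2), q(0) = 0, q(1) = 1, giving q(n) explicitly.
Recurrence: q(n) = 9 × q(n-1) - 20 × q(n-2), initial: q(0) = 0, q(1) = 1.
Characteristic equation: r² - 9r + 20 = 0, which factors as (r - 5)(r - 4) = 0, so r = 5, 4. General solution q(n) = A·5ⁿ + B·4ⁿ. From q(0) = 0: A + B = 0. From q(1) = 1: 5A + 4B = 1. Solving gives A = 1, B = -1.

q(n) = 5ⁿ - 4ⁿ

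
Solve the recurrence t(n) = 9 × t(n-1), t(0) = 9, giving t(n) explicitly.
Recurrence: t(n) = 9 × t(n-1), initial: t(0) = 9.
Each term is 9 times the previous, so this is geometric with ratio 9. After n steps: t(n) = t(0)·9ⁿ = 9·9ⁿ.

t(n) = 9·9ⁿ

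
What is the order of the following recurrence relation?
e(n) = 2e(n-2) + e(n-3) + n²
The order is the largest lag k for which e(n-k) appears. Here the deepest term is e(n-3) (the n² term is non-homogeneous and does not affect the order), so the order is 3.

Order 3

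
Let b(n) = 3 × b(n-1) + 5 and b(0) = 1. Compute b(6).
Computing step by step:
b(0) = 1
b(1) = 3 × 1 + 5 = 8
b(2) = 3 × 8 + 5 = 29
b(3) = 3 × 29 + 5 = 92
b(4) = 3 × 92 + 5 = 281
b(5) = 3 × 281 + 5 = 848
b(6) = 3 × 848 + 5 = 2549

2549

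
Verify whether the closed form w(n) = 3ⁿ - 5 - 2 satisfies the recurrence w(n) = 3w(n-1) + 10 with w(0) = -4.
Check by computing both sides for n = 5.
From the recurrence with w(0) = -4:
  w(0) = -4, w(1) = -2, w(2) = 4, w(3) = 22, w(4) = 76, w(5) = 238
  so the recurrence gives w(5) = 238.
From the proposed closed form w(n) = 3ⁿ - 5 - 2:
  w(5) = 236.
The recurrence gives 238 but the closed form gives 236, so the closed form does not satisfy the recurrence.

No, the closed form is incorrect.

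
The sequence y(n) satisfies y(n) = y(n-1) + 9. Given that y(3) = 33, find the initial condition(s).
y(3) = y(0) + 3·9, so y(0) = 33 - 27 = 6.

y(0) = 6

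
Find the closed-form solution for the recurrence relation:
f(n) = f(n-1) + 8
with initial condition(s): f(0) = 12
Recurrence: f(n) = f(n-1) + 8, initial: f(0) = 12.
Each step adds 8, so f(n) = f(0) + 8n = 8n + 12.

f(n) = 8n + 12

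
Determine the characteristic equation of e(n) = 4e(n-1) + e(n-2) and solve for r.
Substitute e(n) = rⁿ and divide through by rⁿ⁻²: r² - 4r - 1 = 0
Discriminant: 4² + 4·1 = 20, not a perfect square, so by the quadratic formula r = (4 ± √20)/2.
General solution: e(n) = A·r₁ⁿ + B·r₂ⁿ where r₁,r₂ = (4 ± √20)/2

Characteristic: r² - 4r - 1 = 0, Roots: r = (4 ± √20)/2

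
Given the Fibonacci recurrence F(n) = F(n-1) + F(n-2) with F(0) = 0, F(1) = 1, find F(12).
Computing the sequence terms:
0, 1, 1, 2, 3, 5, 8, 13, 21, 34, 55, 89, 144

144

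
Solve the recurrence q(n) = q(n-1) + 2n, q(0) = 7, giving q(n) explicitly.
Recurrence: q(n) = q(n-1) + 2n, initial: q(0) = 7.
Telescoping: q(n) = q(0) + 2·Σᵢ₌₁ⁿ i = 7 + 2·n(n+1)/2.

q(n) = 2·n(n+1)/2 + 7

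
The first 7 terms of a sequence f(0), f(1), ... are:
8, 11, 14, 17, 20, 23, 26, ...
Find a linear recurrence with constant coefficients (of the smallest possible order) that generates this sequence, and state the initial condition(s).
Look for the lowest-order linear relation among consecutive terms.
Observation: consecutive differences are constant (= 3).
Check at n=2: 1·11 + 3 = 14. ✓

f(n) = f(n-1) + 3, f(0) = 8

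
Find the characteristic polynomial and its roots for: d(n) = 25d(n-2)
Substitute d(n) = rⁿ and divide through by rⁿ⁻²: r² - 25 = 0
Factor: (r - 5)(r + 5) = 0, so r = 5, -5.
General solution: d(n) = A·5ⁿ + B·(-5)ⁿ

Characteristic: r² - 25 = 0, Roots: r = 5, -5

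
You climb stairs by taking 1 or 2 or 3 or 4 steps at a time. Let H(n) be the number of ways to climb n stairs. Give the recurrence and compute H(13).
Condition on the size of the last step (1 to 4): before it there were n-1, …, n-4 stairs climbed, and these cases are disjoint, so H(n) = H(n-1) + H(n-2) + H(n-3) + H(n-4) (order-4 linear recurrence).
Initial conditions by direct count (compositions of i into parts ≤ 4): H(1) = 1; H(2) = 2; H(3) = 4; H(4) = 8.
Iterating the recurrence: H(5) = 15, H(6) = 29, H(7) = 56, H(8) = 108, H(9) = 208, H(10) = 401, H(11) = 773, H(12) = 1490, H(13) = 2872.

H(n) = H(n-1) + H(n-2) + H(n-3) + H(n-4), H(1) = 1, H(2) = 2, H(3) = 4, H(4) = 8; H(13) = 2872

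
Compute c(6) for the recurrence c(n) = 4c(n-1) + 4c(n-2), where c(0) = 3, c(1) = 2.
Computing the sequence terms:
3, 2, 20, 88, 432, 2080, 10048

10048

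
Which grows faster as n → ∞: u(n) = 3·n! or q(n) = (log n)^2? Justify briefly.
Comparing growth rates:
Growth-rate hierarchy: log n ≺ any polynomial ≺ any exponential cⁿ (c>1) ≺ n! ≺ nⁿ.
factorial dominates polylogarithmic (log n)^2 asymptotically.

u(n) grows faster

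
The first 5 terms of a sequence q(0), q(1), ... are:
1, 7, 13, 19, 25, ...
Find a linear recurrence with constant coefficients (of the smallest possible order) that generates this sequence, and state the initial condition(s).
Look for the lowest-order linear relation among consecutive terms.
Observation: consecutive differences are constant (= 6).
Check at n=2: 1·7 + 6 = 13. ✓

q(n) = q(n-1) + 6, q(0) = 1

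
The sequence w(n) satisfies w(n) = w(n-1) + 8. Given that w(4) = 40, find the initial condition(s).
w(4) = w(0) + 4·8, so w(0) = 40 - 32 = 8.

w(0) = 8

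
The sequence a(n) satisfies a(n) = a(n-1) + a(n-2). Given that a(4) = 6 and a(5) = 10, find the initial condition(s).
Work backwards using a(k) = a(k+2) - a(k+1):
a(3) = a(5) - a(4) = 10 - 6 = 4
a(2) = a(4) - a(3) = 6 - 4 = 2
a(1) = a(3) - a(2) = 4 - 2 = 2
a(0) = a(2) - a(1) = 2 - 2 = 0

a(0) = 0, a(1) = 2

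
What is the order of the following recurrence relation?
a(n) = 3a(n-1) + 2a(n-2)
The order is the largest lag k for which a(n-k) appears. Here the deepest term is a(n-2), so the order is 2.

Order 2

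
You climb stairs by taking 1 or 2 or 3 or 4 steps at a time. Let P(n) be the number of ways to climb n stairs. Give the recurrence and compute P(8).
Condition on the size of the last step (1 to 4): before it there were n-1, …, n-4 stairs climbed, and these cases are disjoint, so P(n) = P(n-1) + P(n-2) + P(n-3) + P(n-4) (order-4 linear recurrence).
Initial conditions by direct count (compositions of i into parts ≤ 4): P(1) = 1; P(2) = 2; P(3) = 4; P(4) = 8.
Iterating the recurrence: P(5) = 15, P(6) = 29, P(7) = 56, P(8) = 108.

P(n) = P(n-1) + P(n-2) + P(n-3) + P(n-4), P(1) = 1, P(2) = 2, P(3) = 4, P(4) = 8; P(8) = 108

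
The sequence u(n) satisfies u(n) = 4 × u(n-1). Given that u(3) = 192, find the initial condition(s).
In general u(n) = 4ⁿ · u(0). At n = 3: u(0) = u(3) / 4^3 = 192 / 64 = 3.

u(0) = 3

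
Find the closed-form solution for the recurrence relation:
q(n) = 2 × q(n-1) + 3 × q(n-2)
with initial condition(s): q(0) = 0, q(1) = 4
Recurrence: q(n) = 2 × q(n-1) + 3 × q(n-2), initial: q(0) = 0, q(1) = 4.
Characteristic equation: r² - 2r - 3 = 0, which factors as (r - 3)(r + 1) = 0, so r = 3, -1. General solution q(n) = A·3ⁿ + B·(-1)ⁿ. From q(0) = 0: A + B = 0. From q(1) = 4: 3A - 1B = 4. Solving gives A = 1, B = -1.

q(n) = 3ⁿ - (-1)ⁿ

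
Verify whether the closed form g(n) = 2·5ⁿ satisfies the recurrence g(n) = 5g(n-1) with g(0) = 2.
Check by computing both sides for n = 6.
From the recurrence with g(0) = 2:
  g(0) = 2, g(1) = 10, g(2) = 50, g(3) = 250, g(4) = 1250, g(5) = 6250, g(6) = 31250
  so the recurrence gives g(6) = 31250.
From the proposed closed form g(n) = 2·5ⁿ:
  g(6) = 31250.
Both sides give 31250 at n = 6, and the initial condition(s) match, so the closed form is consistent.

Yes, the closed form is correct.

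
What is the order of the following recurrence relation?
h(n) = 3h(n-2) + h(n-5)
The order is the largest lag k for which h(n-k) appears. Here the deepest term is h(n-5), so the order is 5.

Order 5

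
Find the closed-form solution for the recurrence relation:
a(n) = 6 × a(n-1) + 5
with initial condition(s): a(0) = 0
Recurrence: a(n) = 6 × a(n-1) + 5, initial: a(0) = 0.
Try a(n) = A·6ⁿ + C. Substituting: A·6ⁿ + C = 6(A·6ⁿ⁻¹ + C) + 5 = A·6ⁿ + 6C + 5, so C = 6C + 5, giving C = -1. Then a(0) = A - 1 = 0 gives A = 1.

a(n) = 6ⁿ - 1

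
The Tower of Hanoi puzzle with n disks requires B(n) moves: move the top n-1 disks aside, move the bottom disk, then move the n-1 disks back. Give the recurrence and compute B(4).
Moving n disks = move the top n-1 disks aside (B(n-1) moves) + move the largest disk (1 move) + move the n-1 disks back on top (B(n-1) moves), so B(n) = 2B(n-1) + 1, with B(1) = 1 (a single disk takes one move).
First terms: 1, 3, 7, 15, … — each is one less than a power of 2. Indeed B(n) + 1 = 2(B(n-1) + 1) with B(1) + 1 = 2, so B(n) + 1 = 2ⁿ and B(n) = 2ⁿ - 1.
Hence B(4) = 2^4 - 1 = 16 - 1 = 15.

B(n) = 2B(n-1) + 1, B(1) = 1; B(4) = 15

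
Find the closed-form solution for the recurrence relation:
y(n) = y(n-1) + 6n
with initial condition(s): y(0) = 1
Recurrence: y(n) = y(n-1) + 6n, initial: y(0) = 1.
Telescoping: y(n) = y(0) + 6·Σᵢ₌₁ⁿ i = 1 + 6·n(n+1)/2.

y(n) = 6·n(n+1)/2 + 1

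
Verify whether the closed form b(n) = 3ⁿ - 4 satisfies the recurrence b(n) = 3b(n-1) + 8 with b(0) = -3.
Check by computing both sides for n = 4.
From the recurrence with b(0) = -3:
  b(0) = -3, b(1) = -1, b(2) = 5, b(3) = 23, b(4) = 77
  so the recurrence gives b(4) = 77.
From the proposed closed form b(n) = 3ⁿ - 4:
  b(4) = 77.
Both sides give 77 at n = 4, and the initial condition(s) match, so the closed form is consistent.

Yes, the closed form is correct.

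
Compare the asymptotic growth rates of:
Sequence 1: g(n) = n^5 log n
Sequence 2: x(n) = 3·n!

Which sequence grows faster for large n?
Comparing growth rates:
Growth-rate hierarchy: log n ≺ any polynomial ≺ any exponential cⁿ (c>1) ≺ n! ≺ nⁿ.
factorial dominates polynomial degree 5 (with log factor) asymptotically.

x(n) grows faster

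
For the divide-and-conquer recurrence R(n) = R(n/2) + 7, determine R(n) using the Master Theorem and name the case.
Master Theorem template: R(n) = a·R(n/b) + f(n).
Here: a=1, b=2, f(n)=7
Compute log_b(a) = log_2(1) = 0.
f(n) = 7 = Θ(1). Case 2: R(n) = Θ(log n).

Case 2: R(n) = Θ(log n)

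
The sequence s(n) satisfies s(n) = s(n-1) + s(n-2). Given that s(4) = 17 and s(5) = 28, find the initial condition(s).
Work backwards using s(k) = s(k+2) - s(k+1):
s(3) = s(5) - s(4) = 28 - 17 = 11
s(2) = s(4) - s(3) = 17 - 11 = 6
s(1) = s(3) - s(2) = 11 - 6 = 5
s(0) = s(2) - s(1) = 6 - 5 = 1

s(0) = 1, s(1) = 5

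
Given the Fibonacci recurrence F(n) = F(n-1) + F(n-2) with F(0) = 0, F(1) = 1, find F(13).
Computing the sequence terms:
0, 1, 1, 2, 3, 5, 8, 13, 21, 34, 55, 89, 144, 233

233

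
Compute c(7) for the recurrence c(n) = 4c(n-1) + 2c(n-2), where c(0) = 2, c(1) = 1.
Computing the sequence terms:
2, 1, 8, 34, 152, 676, 3008, 13384

13384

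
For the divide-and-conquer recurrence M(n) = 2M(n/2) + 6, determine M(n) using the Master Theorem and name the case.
Master Theorem template: M(n) = a·M(n/b) + f(n).
Here: a=2, b=2, f(n)=6
Compute log_b(a) = log_2(2) = 1.
f(n) = 6 = O(n^(1-ε)) with ε = 1. Case 1: M(n) = Θ(n^log_b(a)) = Θ(n).

Case 1: M(n) = Θ(n)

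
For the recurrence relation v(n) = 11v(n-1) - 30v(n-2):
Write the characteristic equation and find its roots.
Substitute v(n) = rⁿ and divide through by rⁿ⁻²: r² - 11r + 30 = 0
Factor: (r - 5)(r - 6) = 0, so r = 5, 6.
General solution: v(n) = A·5ⁿ + B·6ⁿ

Characteristic: r² - 11r + 30 = 0, Roots: r = 5, 6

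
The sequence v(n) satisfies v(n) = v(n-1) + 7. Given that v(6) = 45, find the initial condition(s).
v(6) = v(0) + 6·7, so v(0) = 45 - 42 = 3.

v(0) = 3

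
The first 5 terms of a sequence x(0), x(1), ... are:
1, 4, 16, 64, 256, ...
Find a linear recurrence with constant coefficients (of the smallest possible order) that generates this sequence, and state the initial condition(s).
Look for the lowest-order linear relation among consecutive terms.
Observation: each term is 4× the previous.
Check at n=2: 4·4 = 16. ✓

x(n) = 4 × x(n-1), x(0) = 1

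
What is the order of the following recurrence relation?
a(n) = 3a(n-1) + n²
The order is the largest lag k for which a(n-k) appears. Here the deepest term is a(n-1) (the n² term is non-homogeneous and does not affect the order), so the order is 1.

Order 1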